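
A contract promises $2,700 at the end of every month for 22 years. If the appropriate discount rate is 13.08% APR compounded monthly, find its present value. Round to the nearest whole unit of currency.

$233,549

Periodic rate i = 0.1308/12 = 0.0109; n = 22 × 12 = 264 periods.
Annuity factor a(264|0.0109) = 86.499760; PV = 2700 × 86.499760 = 233,549.3520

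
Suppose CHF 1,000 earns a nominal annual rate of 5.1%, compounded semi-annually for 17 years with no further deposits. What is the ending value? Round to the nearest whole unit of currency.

i = 0.051/2 = 0.0255 per half-year; n = 17·2 = 34.
1,000 × (1+0.0255)^34 = 1,000 × 2.354033 = 2,354.0333

CHF 2,354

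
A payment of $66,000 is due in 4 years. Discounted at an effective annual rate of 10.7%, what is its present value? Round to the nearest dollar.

$43,949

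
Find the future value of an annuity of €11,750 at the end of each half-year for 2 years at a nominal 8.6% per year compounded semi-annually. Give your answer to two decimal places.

€50,119.34

With 2 periods per year: i = 0.043, n = 4.
Accumulation factor s(4|0.043) = 4.265476; FV = 11750 × 4.265476 = 50,119.3372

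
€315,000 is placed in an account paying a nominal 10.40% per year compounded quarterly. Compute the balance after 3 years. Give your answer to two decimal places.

€428,626.37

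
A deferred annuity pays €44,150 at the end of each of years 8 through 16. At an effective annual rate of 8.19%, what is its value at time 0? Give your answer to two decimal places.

Value one period before first payment (t=7): 44150 × [1 − (1+0.0819)^(−9)] / 0.0819 = 44150 × 6.197832 = 273,634.2697
Discount back 7 years: 273,634.2697 × (1+0.0819)^(−7) = 273,634.2697 × 0.576355 = 157,710.5120

€157,710.51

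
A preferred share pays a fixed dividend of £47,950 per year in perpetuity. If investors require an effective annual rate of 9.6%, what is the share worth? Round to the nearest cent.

£499,479.17

PV = C/r = 47950/0.096 = 499,479.1667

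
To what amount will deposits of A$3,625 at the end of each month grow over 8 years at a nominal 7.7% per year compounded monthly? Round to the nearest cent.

A$478,989.88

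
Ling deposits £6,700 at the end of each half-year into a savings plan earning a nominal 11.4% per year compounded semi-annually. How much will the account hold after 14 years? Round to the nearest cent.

£437,464.59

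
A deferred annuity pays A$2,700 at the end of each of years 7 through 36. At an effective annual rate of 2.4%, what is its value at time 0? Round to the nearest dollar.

Value one period before first payment (t=6): 2700 × [1 − (1+0.024)^(−30)] / 0.024 = 2700 × 21.212111 = 57,272.6985
Discount back 6 years: 57,272.6985 × (1+0.024)^(−6) = 57,272.6985 × 0.867362 = 49,676.1473

A$49,676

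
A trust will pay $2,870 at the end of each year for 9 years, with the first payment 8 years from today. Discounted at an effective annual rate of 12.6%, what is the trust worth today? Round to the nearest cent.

$6,514.16

PV at t=7 (ordinary 9-year annuity): 2870 × a(9|0.126) = 2870 × 5.208887 = 14,949.5070
Discount back 7 years: 14,949.5070 × (1+0.126)^(−7) = 14,949.5070 × 0.435744 = 6,514.1558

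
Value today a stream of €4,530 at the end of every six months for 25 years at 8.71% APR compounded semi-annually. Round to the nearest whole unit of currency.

i = 0.0871/2 = 0.04355 per half-year; n = 25·2 = 50.
PV = 4530 × [1 − (1+0.04355)^(−50)] / 0.04355 = 4530 × 20.237224 = 91,674.6252

€91,675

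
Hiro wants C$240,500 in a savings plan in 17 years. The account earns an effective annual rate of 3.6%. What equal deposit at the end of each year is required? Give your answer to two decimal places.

C$10,502.41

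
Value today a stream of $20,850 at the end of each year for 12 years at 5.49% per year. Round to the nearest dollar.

$179,796

PV = PMT · [1 − (1+i)^(−n)] / i = 20850 · 8.623312 = 179,796.0595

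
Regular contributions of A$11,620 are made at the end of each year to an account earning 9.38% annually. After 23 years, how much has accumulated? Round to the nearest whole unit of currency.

Accumulation factor s(23|0.0938) = 73.163196; FV = 11620 × 73.163196 = 850,156.3428

A$850,156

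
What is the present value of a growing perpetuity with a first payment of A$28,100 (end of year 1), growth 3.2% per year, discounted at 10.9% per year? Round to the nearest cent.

A$364,935.06

PV = D₁/(r − g) = 28100/(0.109 − 0.032) = 364,935.0649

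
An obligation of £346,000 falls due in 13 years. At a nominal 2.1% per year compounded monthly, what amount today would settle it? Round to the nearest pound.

£263,401

i = 0.021/12 = 0.00175 per month; n = 13·12 = 156.
PV = 346,000 / (1 + 0.00175)^156 = 346,000 / 1.313587 = 263,400.9436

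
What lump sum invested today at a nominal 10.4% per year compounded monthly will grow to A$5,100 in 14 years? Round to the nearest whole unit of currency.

i = 0.104/12 = 0.00866667 per month; n = 14·12 = 168.
PV = FV·(1+i)^(−n) = 5,100 × 0.234634 = 1,196.6352

A$1,197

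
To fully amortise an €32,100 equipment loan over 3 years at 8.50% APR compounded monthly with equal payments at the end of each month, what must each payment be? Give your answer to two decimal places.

i = 0.085/12 = 0.00708333 per month; n = 3·12 = 36.
PMT = 32100 / ( [1 − (1+0.00708333)^(−36)] / 0.00708333 ) = 32100 / 31.678112 = 1,013.3180

€1,013.32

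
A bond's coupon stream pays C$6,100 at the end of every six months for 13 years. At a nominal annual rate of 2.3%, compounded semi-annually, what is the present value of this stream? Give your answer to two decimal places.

C$136,414.18

With 2 periods per year: i = 0.0115, n = 26.
PV = PMT · [1 − (1+i)^(−n)] / i = 6100 · 22.362980 = 136,414.1809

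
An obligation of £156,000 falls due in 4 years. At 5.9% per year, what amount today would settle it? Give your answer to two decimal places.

Discount factor = (1+0.059)^(−4) = 0.795090; PV = 156,000 × 0.795090 = 124,034.0024

£124,034.00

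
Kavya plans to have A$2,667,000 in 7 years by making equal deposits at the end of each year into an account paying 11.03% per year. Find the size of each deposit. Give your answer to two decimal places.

A$272,356.72

FV-annuity factor = 9.792305; PMT = 2.667e+06 / 9.792305 = 272,356.7208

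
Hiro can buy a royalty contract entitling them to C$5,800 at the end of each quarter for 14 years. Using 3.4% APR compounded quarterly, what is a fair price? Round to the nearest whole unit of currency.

C$257,578

Periodic rate i = 0.034/4 = 0.0085; n = 14 × 4 = 56 periods.
PV = 5800 × [1 − (1+0.0085)^(−56)] / 0.0085 = 5800 × 44.410061 = 257,578.3553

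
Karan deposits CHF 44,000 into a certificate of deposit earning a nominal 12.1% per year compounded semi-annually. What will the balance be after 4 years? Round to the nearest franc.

With 2 periods per year: i = 0.0605, n = 8.
44,000 × (1+0.0605)^8 = 44,000 × 1.599873 = 70,394.3915

CHF 70,394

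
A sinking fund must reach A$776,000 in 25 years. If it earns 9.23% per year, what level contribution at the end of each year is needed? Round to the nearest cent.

A$8,853.85

PMT = 776000 / ( [(1+0.0923)^25 − 1] / 0.0923 ) = 776000 / 87.645446 = 8,853.8542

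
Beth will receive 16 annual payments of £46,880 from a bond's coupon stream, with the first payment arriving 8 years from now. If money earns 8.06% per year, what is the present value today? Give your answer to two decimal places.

£240,258.74

PV at t=7 (ordinary 16-year annuity): 46880 × a(16|0.0806) = 46880 × 8.817517 = 413,365.2160
Discount back 7 years: 413,365.2160 × (1+0.0806)^(−7) = 413,365.2160 × 0.581226 = 240,258.7351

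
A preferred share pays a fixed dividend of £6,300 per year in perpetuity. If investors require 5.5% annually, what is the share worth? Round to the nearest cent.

PV = C/r = 6300/0.055 = 114,545.4545

£114,545.45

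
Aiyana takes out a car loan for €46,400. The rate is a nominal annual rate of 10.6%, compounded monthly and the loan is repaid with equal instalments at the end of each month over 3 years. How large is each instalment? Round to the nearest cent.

€1,510.30

With 12 periods per year: i = 0.00883333, n = 36.
Annuity-PV factor = 30.722328; PMT = 46400 / 30.722328 = 1,510.3022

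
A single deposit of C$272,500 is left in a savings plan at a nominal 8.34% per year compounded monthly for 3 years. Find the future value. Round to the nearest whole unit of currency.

C$349,664

With 12 periods per year: i = 0.00695, n = 36.
272,500 × (1+0.00695)^36 = 272,500 × 1.283171 = 349,664.1690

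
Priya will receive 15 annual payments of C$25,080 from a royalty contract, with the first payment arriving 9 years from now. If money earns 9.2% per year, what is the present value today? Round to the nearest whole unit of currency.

PV at t=8 (ordinary 15-year annuity): 25080 × a(15|0.092) = 25080 × 7.966394 = 199,797.1703
PV₀ = 199,797.1703 / (1+0.092)^8 = 199,797.1703 / 2.022000 = 98,811.6670

C$98,812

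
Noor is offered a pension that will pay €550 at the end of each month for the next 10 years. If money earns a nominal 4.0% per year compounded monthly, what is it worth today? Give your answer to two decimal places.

Periodic rate i = 0.04/12 = 0.00333333; n = 10 × 12 = 120 periods.
Annuity factor a(120|0.00333333) = 98.770175; PV = 550 × 98.770175 = 54,323.5962

€54,323.60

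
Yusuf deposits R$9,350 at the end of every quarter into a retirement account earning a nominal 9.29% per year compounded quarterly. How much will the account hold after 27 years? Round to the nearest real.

R$4,402,924

With 4 periods per year: i = 0.023225, n = 108.
Accumulation factor s(108|0.023225) = 470.900996; FV = 9350 × 470.900996 = 4,402,924.3133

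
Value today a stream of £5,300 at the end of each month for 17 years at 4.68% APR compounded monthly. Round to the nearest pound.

i = 0.0468/12 = 0.0039 per month; n = 17·12 = 204.
PV = PMT · [1 − (1+i)^(−n)] / i = 5300 · 140.510445 = 744,705.3580

£744,705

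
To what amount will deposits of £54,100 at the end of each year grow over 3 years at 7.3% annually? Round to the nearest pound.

Accumulation factor s(3|0.073) = 3.224329; FV = 54100 × 3.224329 = 174,436.1989

£174,436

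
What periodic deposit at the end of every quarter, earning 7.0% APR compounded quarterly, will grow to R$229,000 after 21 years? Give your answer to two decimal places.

i = 0.07/4 = 0.0175 per quarter; n = 21·4 = 84.
PMT = 229000 / ( [(1+0.0175)^84 − 1] / 0.0175 ) = 229000 / 188.244992 = 1,216.4998

R$1,216.50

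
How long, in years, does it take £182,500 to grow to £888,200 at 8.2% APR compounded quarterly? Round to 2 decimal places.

Periodic rate i = 0.082/4 = 0.0205.
(1+i)^n = 888200/182500 = 4.86685, so n = ln 4.86685 / ln 1.0205 = 77.9811 quarters
= 77.9811/4 years

19.50 years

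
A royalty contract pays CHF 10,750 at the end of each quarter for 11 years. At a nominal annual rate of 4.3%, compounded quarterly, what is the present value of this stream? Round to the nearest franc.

Periodic rate i = 0.043/4 = 0.01075; n = 11 × 4 = 44 periods.
PV = 10750 × [1 − (1+0.01075)^(−44)] / 0.01075 = 10750 × 34.911160 = 375,294.9744

CHF 375,295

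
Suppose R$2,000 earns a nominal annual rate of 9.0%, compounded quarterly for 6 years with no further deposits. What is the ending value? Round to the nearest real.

With 4 periods per year: i = 0.0225, n = 24.
FV = 2,000 × (1 + 0.0225)^24 = 3,411.5332

R$3,412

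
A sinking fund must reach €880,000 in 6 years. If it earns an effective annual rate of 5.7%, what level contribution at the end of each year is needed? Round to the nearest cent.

€127,115.79

FV-annuity factor = 6.922822; PMT = 880000 / 6.922822 = 127,115.7949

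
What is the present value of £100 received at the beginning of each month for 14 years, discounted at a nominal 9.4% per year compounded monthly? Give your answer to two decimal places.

£9,397.49

Periodic rate i = 0.094/12 = 0.00783333; n = 14 × 12 = 168 periods.
PV = PMT · [1 − (1+i)^(−n)] / i × (1+i) = 100 · 93.974914 = 9,397.4914
Payments are at the start of each period, so multiply by (1+i).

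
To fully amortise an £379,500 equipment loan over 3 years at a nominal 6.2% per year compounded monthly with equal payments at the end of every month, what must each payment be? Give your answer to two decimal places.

Periodic rate i = 0.062/12 = 0.00516667; n = 3 × 12 = 36 periods.
Annuity-PV factor = 32.773303; PMT = 379500 / 32.773303 = 11,579.5469

£11,579.55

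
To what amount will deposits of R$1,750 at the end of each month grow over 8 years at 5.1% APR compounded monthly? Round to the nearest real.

R$206,915

Periodic rate i = 0.051/12 = 0.00425; n = 8 × 12 = 96 periods.
FV = 1750 × [(1+0.00425)^96 − 1] / 0.00425 = 1750 × 118.237083 = 206,914.8960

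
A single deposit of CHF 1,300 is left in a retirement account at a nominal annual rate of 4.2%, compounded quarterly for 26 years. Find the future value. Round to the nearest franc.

CHF 3,852

With 4 periods per year: i = 0.0105, n = 104.
FV = PV·(1+i)^n = 1,300 × 2.963310 = 3,852.3027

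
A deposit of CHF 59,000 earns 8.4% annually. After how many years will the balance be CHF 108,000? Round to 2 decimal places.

(1+i)^n = 108000/59000 = 1.83051, so n = ln 1.83051 / ln 1.084 = 7.4958 years

7.50 years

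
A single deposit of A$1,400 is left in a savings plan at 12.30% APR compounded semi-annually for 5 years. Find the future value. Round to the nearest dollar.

A$2,543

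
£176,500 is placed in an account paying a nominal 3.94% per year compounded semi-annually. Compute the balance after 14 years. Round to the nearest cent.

£304,770.17

With 2 periods per year: i = 0.0197, n = 28.
176,500 × (1+0.0197)^28 = 176,500 × 1.726743 = 304,770.1650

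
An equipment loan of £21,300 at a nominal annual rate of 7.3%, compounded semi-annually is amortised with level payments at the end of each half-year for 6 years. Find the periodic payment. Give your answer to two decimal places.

£2,223.71

Periodic rate i = 0.073/2 = 0.0365; n = 6 × 2 = 12 periods.
Annuity-PV factor = 9.578583; PMT = 21300 / 9.578583 = 2,223.7109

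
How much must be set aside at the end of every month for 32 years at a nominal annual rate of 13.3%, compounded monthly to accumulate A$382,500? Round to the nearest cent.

i = 0.133/12 = 0.0110833 per month; n = 32·12 = 384.
FV-annuity factor = 6125.888866; PMT = 382500 / 6125.888866 = 62.4399

A$62.44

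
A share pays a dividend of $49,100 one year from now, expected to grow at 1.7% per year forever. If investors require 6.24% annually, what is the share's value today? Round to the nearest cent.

PV = D₁/(r − g) = 49100/(0.0624 − 0.017) = 1,081,497.7974

$1,081,497.80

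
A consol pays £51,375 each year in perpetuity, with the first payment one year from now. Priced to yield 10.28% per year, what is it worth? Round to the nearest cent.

£499,756.81

PV = PMT / i = 51375 / 0.1028 = 499,756.8093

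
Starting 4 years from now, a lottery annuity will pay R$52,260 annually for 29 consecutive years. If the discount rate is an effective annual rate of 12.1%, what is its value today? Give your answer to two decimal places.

PV at t=3 (ordinary 29-year annuity): 52260 × a(29|0.121) = 52260 × 7.963404 = 416,167.4741
Discount back 3 years: 416,167.4741 × (1+0.121)^(−3) = 416,167.4741 × 0.709877 = 295,427.7567

R$295,427.76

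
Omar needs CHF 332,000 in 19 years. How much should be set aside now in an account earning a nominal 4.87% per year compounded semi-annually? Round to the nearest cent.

With 2 periods per year: i = 0.02435, n = 38.
PV = FV·(1+i)^(−n) = 332,000 × 0.400832 = 133,076.0668

CHF 133,076.07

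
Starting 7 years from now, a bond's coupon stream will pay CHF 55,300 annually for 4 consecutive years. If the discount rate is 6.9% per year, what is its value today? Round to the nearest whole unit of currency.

CHF 125,800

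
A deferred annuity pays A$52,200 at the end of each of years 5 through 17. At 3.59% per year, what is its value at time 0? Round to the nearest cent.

A$464,400.77

PV at t=4 (ordinary 13-year annuity): 52200 × a(13|0.0359) = 52200 × 10.244571 = 534,766.5901
PV₀ = 534,766.5901 / (1+0.0359)^4 = 534,766.5901 / 1.151520 = 464,400.7734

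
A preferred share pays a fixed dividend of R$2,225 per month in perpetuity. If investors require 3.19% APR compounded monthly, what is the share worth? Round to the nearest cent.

R$836,990.60

Periodic rate i = 0.0319/12 = 0.00265833.
PV = C/r = 2225/0.00265833 = 836,990.5956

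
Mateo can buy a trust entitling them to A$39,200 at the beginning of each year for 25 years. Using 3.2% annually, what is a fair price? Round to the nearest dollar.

A$688,994

PV = 39200 × [1 − (1+0.032)^(−25)] / 0.032 × (1+i) = 39200 × 17.576379 = 688,994.0713
(Beginning-of-period payments → annuity-due factor ×(1+i).)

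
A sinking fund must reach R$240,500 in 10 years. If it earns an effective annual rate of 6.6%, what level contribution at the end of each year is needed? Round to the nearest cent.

R$17,738.41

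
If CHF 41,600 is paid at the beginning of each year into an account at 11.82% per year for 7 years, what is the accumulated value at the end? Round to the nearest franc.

CHF 466,718

FV = 41600 × [(1+0.1182)^7 − 1] / 0.1182 × (1+i) = 41600 × 11.219187 = 466,718.1621
Payments are at the start of each period, so multiply by (1+i).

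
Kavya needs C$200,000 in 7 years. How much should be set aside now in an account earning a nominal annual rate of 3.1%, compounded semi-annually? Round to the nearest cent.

C$161,254.19

Periodic rate i = 0.031/2 = 0.0155; n = 7 × 2 = 14 periods.
Discount factor = (1+0.0155)^(−14) = 0.806271; PV = 200,000 × 0.806271 = 161,254.1897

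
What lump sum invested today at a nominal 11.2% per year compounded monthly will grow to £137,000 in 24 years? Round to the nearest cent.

£9,435.20

i = 0.112/12 = 0.00933333 per month; n = 24·12 = 288.
PV = FV·(1+i)^(−n) = 137,000 × 0.068870 = 9,435.2004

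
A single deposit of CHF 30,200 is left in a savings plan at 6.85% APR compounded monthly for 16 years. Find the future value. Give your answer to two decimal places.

i = 0.0685/12 = 0.00570833 per month; n = 16·12 = 192.
FV = PV·(1+i)^n = 30,200 × 2.982863 = 90,082.4725

CHF 90,082.47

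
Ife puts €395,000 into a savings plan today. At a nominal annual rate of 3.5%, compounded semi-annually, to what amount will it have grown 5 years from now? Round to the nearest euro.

€469,831

With 2 periods per year: i = 0.0175, n = 10.
FV = 395,000 × (1 + 0.0175)^10 = 469,830.5737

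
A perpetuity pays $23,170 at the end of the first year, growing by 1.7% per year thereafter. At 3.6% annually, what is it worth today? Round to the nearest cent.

PV = D₁/(r − g) = 23170/(0.036 − 0.017) = 1,219,473.6842

$1,219,473.68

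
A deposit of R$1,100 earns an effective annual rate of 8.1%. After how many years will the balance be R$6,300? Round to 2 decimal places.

22.41 years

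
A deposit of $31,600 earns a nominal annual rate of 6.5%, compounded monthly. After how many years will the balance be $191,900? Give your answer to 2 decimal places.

Periodic rate i = 0.065/12 = 0.00541667.
(1+i)^n = 191900/31600 = 6.07278, so n = ln 6.07278 / ln 1.00542 = 333.9135 months
= 333.9135/12 years

27.83 years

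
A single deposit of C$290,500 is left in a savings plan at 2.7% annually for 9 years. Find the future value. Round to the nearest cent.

FV = 290,500 × (1 + 0.027)^9 = 369,215.6737

C$369,215.67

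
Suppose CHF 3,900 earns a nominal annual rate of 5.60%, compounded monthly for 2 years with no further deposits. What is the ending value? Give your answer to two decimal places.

CHF 4,361.06

With 12 periods per year: i = 0.00466667, n = 24.
3,900 × (1+0.00466667)^24 = 3,900 × 1.118222 = 4,361.0639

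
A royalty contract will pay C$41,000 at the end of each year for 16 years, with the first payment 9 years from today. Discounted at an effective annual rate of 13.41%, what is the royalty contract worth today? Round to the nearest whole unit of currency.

C$96,805

PV at t=8 (ordinary 16-year annuity): 41000 × a(16|0.1341) = 41000 × 6.461373 = 264,916.2994
PV₀ = 264,916.2994 / (1+0.1341)^8 = 264,916.2994 / 2.736597 = 96,805.0194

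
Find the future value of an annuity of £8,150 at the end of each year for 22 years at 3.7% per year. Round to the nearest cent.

£269,608.39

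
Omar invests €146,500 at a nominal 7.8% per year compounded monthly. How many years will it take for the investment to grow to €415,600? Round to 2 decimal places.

13.41 years

Periodic rate i = 0.078/12 = 0.0065.
n = ln(415600/146500) / ln(1+0.0065) = ln(2.83686) / 0.006479 = 160.9358 months
= 160.9358/12 years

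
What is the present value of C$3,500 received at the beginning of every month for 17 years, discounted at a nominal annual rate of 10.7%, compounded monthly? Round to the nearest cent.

C$331,273.28

i = 0.107/12 = 0.00891667 per month; n = 17·12 = 204.
PV = PMT · [1 − (1+i)^(−n)] / i × (1+i) = 3500 · 94.649508 = 331,273.2783
(annuity-due: payments at period start, so ×(1+i).)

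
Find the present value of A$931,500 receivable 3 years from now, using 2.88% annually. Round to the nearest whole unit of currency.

PV = 931,500 / (1 + 0.0288)^3 = 931,500 / 1.088912 = 855,440.8641

A$855,441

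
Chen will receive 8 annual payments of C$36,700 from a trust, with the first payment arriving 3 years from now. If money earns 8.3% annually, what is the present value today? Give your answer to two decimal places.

PV at t=2 (ordinary 8-year annuity): 36700 × a(8|0.083) = 36700 × 5.681788 = 208,521.6156
PV₀ = 208,521.6156 / (1+0.083)^2 = 208,521.6156 / 1.172889 = 177,784.6119

C$177,784.61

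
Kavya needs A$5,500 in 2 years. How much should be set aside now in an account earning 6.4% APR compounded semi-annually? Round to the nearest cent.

Periodic rate i = 0.064/2 = 0.032; n = 2 × 2 = 4 periods.
Discount factor = (1+0.032)^(−4) = 0.881620; PV = 5,500 × 0.881620 = 4,848.9075

A$4,848.91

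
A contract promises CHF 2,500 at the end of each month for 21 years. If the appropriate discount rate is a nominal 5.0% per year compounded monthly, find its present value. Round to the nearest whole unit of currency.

CHF 389,579

With 12 periods per year: i = 0.00416667, n = 252.
PV = 2500 × [1 − (1+0.00416667)^(−252)] / 0.00416667 = 2500 × 155.831532 = 389,578.8291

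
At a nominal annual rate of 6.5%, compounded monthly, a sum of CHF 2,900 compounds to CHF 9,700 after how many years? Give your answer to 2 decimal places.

Periodic rate i = 0.065/12 = 0.00541667.
n = ln(9700/2900) / ln(1+0.00541667) = ln(3.34483) / 0.005402 = 223.5106 months
= 223.5106/12 years

18.63 years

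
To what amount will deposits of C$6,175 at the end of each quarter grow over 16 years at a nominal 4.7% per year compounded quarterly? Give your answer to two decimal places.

i = 0.047/4 = 0.01175 per quarter; n = 16·4 = 64.
FV = 6175 × [(1+0.01175)^64 − 1] / 0.01175 = 6175 × 94.634872 = 584,370.3341

C$584,370.33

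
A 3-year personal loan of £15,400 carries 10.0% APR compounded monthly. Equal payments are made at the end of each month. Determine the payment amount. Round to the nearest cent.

£496.91

i = 0.1/12 = 0.00833333 per month; n = 3·12 = 36.
PMT = 15400 / ( [1 − (1+0.00833333)^(−36)] / 0.00833333 ) = 15400 / 30.991236 = 496.9147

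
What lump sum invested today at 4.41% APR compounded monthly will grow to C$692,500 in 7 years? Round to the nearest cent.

i = 0.0441/12 = 0.003675 per month; n = 7·12 = 84.
PV = 692,500 / (1 + 0.003675)^84 = 692,500 / 1.360884 = 508,860.5897

C$508,860.59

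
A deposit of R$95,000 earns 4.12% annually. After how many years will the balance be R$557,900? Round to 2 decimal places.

n = ln(557900/95000) / ln(1+0.0412) = ln(5.87263) / 0.040374 = 43.8477 years

43.85 years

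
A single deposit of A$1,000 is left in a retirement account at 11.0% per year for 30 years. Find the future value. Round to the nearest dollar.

A$22,892

1,000 × (1+0.11)^30 = 1,000 × 22.892297 = 22,892.2966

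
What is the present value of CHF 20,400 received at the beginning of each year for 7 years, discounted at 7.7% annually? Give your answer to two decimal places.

PV = PMT · [1 − (1+i)^(−n)] / i × (1+i) = 20400 · 5.665256 = 115,571.2123
(Beginning-of-period payments → annuity-due factor ×(1+i).)

CHF 115,571.21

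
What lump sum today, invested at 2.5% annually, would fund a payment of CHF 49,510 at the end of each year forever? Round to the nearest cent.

PV = C/r = 49510/0.025 = 1,980,400.0000

CHF 1,980,400.00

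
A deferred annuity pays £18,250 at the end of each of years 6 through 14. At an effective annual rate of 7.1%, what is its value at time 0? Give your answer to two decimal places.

£84,023.36

Value one period before first payment (t=5): 18250 × [1 − (1+0.071)^(−9)] / 0.071 = 18250 × 6.487607 = 118,398.8272
PV₀ = 118,398.8272 / (1+0.071)^5 = 118,398.8272 / 1.409118 = 84,023.3604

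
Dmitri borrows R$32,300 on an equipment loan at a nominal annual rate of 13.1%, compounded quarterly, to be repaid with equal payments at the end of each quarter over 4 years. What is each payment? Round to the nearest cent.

R$2,625.79

i = 0.131/4 = 0.03275 per quarter; n = 4·4 = 16.
PMT = 32300 / ( [1 − (1+0.03275)^(−16)] / 0.03275 ) = 32300 / 12.301044 = 2,625.7933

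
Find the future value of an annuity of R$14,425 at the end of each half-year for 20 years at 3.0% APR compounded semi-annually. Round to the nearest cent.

With 2 periods per year: i = 0.015, n = 40.
Accumulation factor s(40|0.015) = 54.267894; FV = 14425 × 54.267894 = 782,814.3697

R$782,814.37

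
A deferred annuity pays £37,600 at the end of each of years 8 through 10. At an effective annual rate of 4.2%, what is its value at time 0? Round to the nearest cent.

Value one period before first payment (t=7): 37600 × [1 − (1+0.042)^(−3)] / 0.042 = 37600 × 2.764591 = 103,948.6048
Discount back 7 years: 103,948.6048 × (1+0.042)^(−7) = 103,948.6048 × 0.749766 = 77,937.1700

£77,937.17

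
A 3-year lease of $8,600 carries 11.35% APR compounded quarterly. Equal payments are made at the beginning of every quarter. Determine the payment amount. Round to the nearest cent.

$832.01

Periodic rate i = 0.1135/4 = 0.028375; n = 3 × 4 = 12 periods.
Annuity-PV factor × (1+i) = 10.336460; PMT = 8600 / 10.336460 = 832.0063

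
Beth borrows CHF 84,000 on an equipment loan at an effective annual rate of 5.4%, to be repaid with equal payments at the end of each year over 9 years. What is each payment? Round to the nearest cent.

CHF 12,029.38

Annuity-PV factor = 6.982904; PMT = 84000 / 6.982904 = 12,029.3795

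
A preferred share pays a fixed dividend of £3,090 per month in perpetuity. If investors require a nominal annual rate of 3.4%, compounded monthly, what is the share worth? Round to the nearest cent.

£1,090,588.24

Periodic rate i = 0.034/12 = 0.00283333.
PV = PMT / i = 3090 / 0.00283333 = 1,090,588.2353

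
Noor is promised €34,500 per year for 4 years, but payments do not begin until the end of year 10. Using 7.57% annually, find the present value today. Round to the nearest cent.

€59,823.93

Value one period before first payment (t=9): 34500 × [1 − (1+0.0757)^(−4)] / 0.0757 = 34500 × 3.344077 = 115,370.6723
Discount back 9 years: 115,370.6723 × (1+0.0757)^(−9) = 115,370.6723 × 0.518537 = 59,823.9253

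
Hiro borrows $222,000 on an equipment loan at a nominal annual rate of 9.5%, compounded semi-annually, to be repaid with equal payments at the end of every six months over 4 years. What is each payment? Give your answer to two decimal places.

i = 0.095/2 = 0.0475 per half-year; n = 4·2 = 8.
Annuity-PV factor = 6.529036; PMT = 222000 / 6.529036 = 34,001.9551

$34,001.96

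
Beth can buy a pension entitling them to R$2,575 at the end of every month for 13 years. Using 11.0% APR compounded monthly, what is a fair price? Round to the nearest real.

R$213,246

Periodic rate i = 0.11/12 = 0.00916667; n = 13 × 12 = 156 periods.
Annuity factor a(156|0.00916667) = 82.813859; PV = 2575 × 82.813859 = 213,245.6861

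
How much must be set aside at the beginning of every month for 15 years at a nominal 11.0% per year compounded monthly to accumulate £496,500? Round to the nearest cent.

With 12 periods per year: i = 0.00916667, n = 180.
FV-annuity factor × (1+i) = 458.857563; PMT = 496500 / 458.857563 = 1,082.0351

£1,082.04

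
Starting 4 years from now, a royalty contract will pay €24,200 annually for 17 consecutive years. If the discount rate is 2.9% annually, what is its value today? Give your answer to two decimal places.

Value one period before first payment (t=3): 24200 × [1 − (1+0.029)^(−17)] / 0.029 = 24200 × 13.272760 = 321,200.8028
PV₀ = 321,200.8028 / (1+0.029)^3 = 321,200.8028 / 1.089547 = 294,802.0490

€294,802.05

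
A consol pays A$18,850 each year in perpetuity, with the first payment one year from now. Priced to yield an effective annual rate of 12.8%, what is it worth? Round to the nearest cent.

PV = PMT / i = 18850 / 0.128 = 147,265.6250

A$147,265.62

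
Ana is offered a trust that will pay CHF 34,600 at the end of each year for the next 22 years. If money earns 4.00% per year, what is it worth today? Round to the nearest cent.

CHF 500,008.59

PV = 34600 × [1 − (1+0.04)^(−22)] / 0.04 = 34600 × 14.451115 = 500,008.5905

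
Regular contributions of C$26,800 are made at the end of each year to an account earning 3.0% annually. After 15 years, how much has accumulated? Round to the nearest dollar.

Accumulation factor s(15|0.03) = 18.598914; FV = 26800 × 18.598914 = 498,450.8922

C$498,451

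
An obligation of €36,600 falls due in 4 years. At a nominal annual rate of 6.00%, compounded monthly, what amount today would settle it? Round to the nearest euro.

€28,808

With 12 periods per year: i = 0.005, n = 48.
Discount factor = (1+0.005)^(−48) = 0.787098; PV = 36,600 × 0.787098 = 28,807.8018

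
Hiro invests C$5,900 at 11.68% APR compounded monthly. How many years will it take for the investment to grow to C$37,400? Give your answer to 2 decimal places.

15.89 years

Periodic rate i = 0.1168/12 = 0.00973333.
(1+i)^n = 37400/5900 = 6.33898, so n = ln 6.33898 / ln 1.00973 = 190.6532 months
= 190.6532/12 years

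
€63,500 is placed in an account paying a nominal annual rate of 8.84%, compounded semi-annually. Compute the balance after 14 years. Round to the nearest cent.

i = 0.0884/2 = 0.0442 per half-year; n = 14·2 = 28.
FV = 63,500 × (1 + 0.0442)^28 = 213,165.5474

€213,165.55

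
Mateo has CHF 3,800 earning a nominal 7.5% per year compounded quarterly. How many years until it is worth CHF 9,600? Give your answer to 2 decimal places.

12.47 years

Periodic rate i = 0.075/4 = 0.01875.
n = ln(9600/3800) / ln(1+0.01875) = ln(2.52632) / 0.018576 = 49.8893 quarters
= 49.8893/4 years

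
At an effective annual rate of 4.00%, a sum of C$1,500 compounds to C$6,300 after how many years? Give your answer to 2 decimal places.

36.59 years

n = ln(6300/1500) / ln(1+0.04) = ln(4.20000) / 0.039221 = 36.5900 years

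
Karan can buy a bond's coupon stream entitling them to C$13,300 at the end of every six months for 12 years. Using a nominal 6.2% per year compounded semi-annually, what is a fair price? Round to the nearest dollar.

C$222,835

With 2 periods per year: i = 0.031, n = 24.
Annuity factor a(24|0.031) = 16.754544; PV = 13300 × 16.754544 = 222,835.4300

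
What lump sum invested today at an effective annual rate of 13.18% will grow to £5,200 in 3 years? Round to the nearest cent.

PV = 5,200 / (1 + 0.1318)^3 = 5,200 / 1.449803 = 3,586.6936

£3,586.69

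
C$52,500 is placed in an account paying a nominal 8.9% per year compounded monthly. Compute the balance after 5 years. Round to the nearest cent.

C$81,791.32

i = 0.089/12 = 0.00741667 per month; n = 5·12 = 60.
FV = 52,500 × (1 + 0.00741667)^60 = 81,791.3159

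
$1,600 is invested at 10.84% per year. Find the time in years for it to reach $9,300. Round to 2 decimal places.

17.10 years

n = ln(9300/1600) / ln(1+0.1084) = ln(5.81250) / 0.102918 = 17.1012 years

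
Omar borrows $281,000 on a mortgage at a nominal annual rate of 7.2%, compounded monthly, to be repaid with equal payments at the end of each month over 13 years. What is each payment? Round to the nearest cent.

$2,778.93

i = 0.072/12 = 0.006 per month; n = 13·12 = 156.
Annuity-PV factor = 101.118016; PMT = 281000 / 101.118016 = 2,778.9311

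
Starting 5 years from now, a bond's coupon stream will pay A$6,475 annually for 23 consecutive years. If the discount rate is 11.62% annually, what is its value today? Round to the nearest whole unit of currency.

Value one period before first payment (t=4): 6475 × [1 − (1+0.1162)^(−23)] / 0.1162 = 6475 × 7.919215 = 51,276.9144
Discount back 4 years: 51,276.9144 × (1+0.1162)^(−4) = 51,276.9144 × 0.644217 = 33,033.4407

A$33,033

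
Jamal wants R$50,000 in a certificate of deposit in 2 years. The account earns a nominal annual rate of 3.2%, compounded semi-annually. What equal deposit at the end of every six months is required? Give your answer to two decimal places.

R$12,203.97

Periodic rate i = 0.032/2 = 0.016; n = 2 × 2 = 4 periods.
FV-annuity factor = 4.097028; PMT = 50000 / 4.097028 = 12,203.9681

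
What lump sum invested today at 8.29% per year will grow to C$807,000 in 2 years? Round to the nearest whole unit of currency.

C$688,172

PV = FV·(1+i)^(−n) = 807,000 × 0.852753 = 688,171.7291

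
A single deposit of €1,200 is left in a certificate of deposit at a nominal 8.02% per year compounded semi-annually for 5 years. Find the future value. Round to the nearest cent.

Periodic rate i = 0.0802/2 = 0.0401; n = 5 × 2 = 10 periods.
1,200 × (1+0.0401)^10 = 1,200 × 1.481668 = 1,778.0019

€1,778.00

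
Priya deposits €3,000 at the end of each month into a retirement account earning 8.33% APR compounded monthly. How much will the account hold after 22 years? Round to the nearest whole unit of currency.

Periodic rate i = 0.0833/12 = 0.00694167; n = 22 × 12 = 264 periods.
Accumulation factor s(264|0.00694167) = 750.636604; FV = 3000 × 750.636604 = 2,251,909.8108

€2,251,910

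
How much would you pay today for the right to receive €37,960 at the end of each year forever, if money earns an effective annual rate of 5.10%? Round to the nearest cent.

PV = PMT / i = 37960 / 0.051 = 744,313.7255

€744,313.73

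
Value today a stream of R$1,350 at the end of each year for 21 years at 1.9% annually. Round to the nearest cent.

PV = 1350 × [1 − (1+0.019)^(−21)] / 0.019 = 1350 × 17.183840 = 23,198.1844

R$23,198.18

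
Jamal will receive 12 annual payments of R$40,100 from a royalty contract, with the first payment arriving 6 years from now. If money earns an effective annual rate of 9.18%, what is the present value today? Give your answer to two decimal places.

Value one period before first payment (t=5): 40100 × [1 − (1+0.0918)^(−12)] / 0.0918 = 40100 × 7.096249 = 284,559.5976
Discount back 5 years: 284,559.5976 × (1+0.0918)^(−5) = 284,559.5976 × 0.644591 = 183,424.6877

R$183,424.69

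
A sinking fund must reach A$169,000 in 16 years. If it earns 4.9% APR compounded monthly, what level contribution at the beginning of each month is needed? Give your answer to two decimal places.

A$579.14

Periodic rate i = 0.049/12 = 0.00408333; n = 16 × 12 = 192 periods.
PMT = 169000 / ( [(1+0.00408333)^192 − 1] / 0.00408333 × (1+i) ) = 169000 / 291.812549 = 579.1389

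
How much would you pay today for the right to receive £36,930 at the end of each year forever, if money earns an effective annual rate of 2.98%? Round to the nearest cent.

PV = C/r = 36930/0.0298 = 1,239,261.7450

£1,239,261.74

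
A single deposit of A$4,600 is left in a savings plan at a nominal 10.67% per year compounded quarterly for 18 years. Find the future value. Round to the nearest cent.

A$30,614.90

i = 0.1067/4 = 0.026675 per quarter; n = 18·4 = 72.
FV = PV·(1+i)^n = 4,600 × 6.655414 = 30,614.9030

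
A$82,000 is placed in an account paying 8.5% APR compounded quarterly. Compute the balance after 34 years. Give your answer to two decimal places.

A$1,431,447.12

Periodic rate i = 0.085/4 = 0.02125; n = 34 × 4 = 136 periods.
FV = 82,000 × (1 + 0.02125)^136 = 1,431,447.1226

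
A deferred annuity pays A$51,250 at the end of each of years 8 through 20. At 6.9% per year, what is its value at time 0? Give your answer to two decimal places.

A$270,022.20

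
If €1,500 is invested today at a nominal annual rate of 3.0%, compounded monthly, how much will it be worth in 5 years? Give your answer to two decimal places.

With 12 periods per year: i = 0.0025, n = 60.
FV = 1,500 × (1 + 0.0025)^60 = 1,742.4252

€1,742.43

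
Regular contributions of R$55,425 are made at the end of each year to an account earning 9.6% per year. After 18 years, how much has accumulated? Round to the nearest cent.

R$2,428,901.75

FV = 55425 × [(1+0.096)^18 − 1] / 0.096 = 55425 × 43.823216 = 2,428,901.7485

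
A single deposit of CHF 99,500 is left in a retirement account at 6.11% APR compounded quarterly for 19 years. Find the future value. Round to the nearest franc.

With 4 periods per year: i = 0.015275, n = 76.
FV = 99,500 × (1 + 0.015275)^76 = 314,908.0016

CHF 314,908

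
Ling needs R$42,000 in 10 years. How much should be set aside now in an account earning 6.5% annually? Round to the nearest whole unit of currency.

R$22,374

PV = 42,000 / (1 + 0.065)^10 = 42,000 / 1.877137 = 22,374.4935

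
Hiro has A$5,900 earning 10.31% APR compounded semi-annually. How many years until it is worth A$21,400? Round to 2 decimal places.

12.82 years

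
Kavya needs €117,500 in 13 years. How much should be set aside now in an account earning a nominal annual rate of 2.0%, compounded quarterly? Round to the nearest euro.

€90,657

With 4 periods per year: i = 0.005, n = 52.
PV = FV·(1+i)^(−n) = 117,500 × 0.771551 = 90,657.2738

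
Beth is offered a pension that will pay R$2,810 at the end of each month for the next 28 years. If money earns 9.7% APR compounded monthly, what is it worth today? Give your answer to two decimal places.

i = 0.097/12 = 0.00808333 per month; n = 28·12 = 336.
PV = PMT · [1 − (1+i)^(−n)] / i = 2810 · 115.439398 = 324,384.7087

R$324,384.71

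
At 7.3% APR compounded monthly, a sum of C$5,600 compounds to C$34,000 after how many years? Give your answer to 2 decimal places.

24.78 years

Periodic rate i = 0.073/12 = 0.00608333.
n = ln(34000/5600) / ln(1+0.00608333) = ln(6.07143) / 0.006065 = 297.3821 months
= 297.3821/12 years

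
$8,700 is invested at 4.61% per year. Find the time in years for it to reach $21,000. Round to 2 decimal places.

19.55 years

(1+i)^n = 21000/8700 = 2.41379, so n = ln 2.41379 / ln 1.0461 = 19.5522 years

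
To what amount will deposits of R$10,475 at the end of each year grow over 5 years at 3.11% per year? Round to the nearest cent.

Accumulation factor s(5|0.0311) = 5.320823; FV = 10475 × 5.320823 = 55,735.6255

R$55,735.63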